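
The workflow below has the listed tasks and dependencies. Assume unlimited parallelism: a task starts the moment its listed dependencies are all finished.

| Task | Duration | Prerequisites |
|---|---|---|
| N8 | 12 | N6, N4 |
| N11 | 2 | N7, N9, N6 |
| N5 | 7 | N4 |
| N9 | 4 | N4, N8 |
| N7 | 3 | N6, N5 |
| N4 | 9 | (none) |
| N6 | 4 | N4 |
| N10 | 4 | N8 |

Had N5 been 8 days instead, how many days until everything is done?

The binding path is N4→N6→N8→N9→N11 = 9+4+12+4+2 = 31; finish at 31 days.
N5 is off the critical path — its longest chain is 21 days, giving 10 of slack.
That remains the longest chain; total 31 days.

31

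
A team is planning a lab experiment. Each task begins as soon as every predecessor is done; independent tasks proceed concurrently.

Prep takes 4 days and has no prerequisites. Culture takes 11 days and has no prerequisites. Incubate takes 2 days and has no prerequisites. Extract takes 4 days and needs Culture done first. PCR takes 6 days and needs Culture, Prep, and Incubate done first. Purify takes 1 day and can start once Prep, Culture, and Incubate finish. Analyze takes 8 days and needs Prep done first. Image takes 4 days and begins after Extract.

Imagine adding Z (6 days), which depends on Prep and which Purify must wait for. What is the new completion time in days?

Originally the plan takes 19 days.
With Z inserted, Purify now waits for max(Prep, Culture, Incubate, Z).
New critical path: Culture→Extract→Image = 11+4+4 = 19 ⇒ 19 days.

19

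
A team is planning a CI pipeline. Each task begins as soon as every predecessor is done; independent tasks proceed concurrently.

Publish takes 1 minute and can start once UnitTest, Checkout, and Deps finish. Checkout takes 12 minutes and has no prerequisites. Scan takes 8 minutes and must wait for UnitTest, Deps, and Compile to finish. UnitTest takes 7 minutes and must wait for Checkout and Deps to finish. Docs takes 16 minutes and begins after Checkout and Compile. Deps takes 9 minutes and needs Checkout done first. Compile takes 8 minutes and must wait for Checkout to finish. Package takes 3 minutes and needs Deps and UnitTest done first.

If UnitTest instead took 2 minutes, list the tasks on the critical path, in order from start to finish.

Actual critical path: Checkout→Deps→UnitTest→Scan = 12+9+7+8 = 36 ⇒ 36 minutes.
UnitTest is on the critical path; changing it to 2 makes that path 31 minutes.
The binding chain switches to Checkout→Compile→Docs = 12+8+16 = 36; finish 36 minutes.

Checkout, Compile, Docs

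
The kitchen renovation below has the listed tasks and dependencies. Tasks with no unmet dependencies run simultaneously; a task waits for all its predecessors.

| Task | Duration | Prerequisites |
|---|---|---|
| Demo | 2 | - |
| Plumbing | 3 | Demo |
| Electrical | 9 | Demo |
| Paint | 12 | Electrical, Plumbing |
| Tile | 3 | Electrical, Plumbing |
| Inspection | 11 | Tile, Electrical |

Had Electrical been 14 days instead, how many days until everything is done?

30

Baseline: Demo→Electrical→Tile→Inspection = 2+9+3+11 = 25 → 25 days.
Electrical is on the critical path; changing it to 14 makes that path 30 days.
The critical path is still Demo→Electrical→Tile→Inspection; finish is now 30 days.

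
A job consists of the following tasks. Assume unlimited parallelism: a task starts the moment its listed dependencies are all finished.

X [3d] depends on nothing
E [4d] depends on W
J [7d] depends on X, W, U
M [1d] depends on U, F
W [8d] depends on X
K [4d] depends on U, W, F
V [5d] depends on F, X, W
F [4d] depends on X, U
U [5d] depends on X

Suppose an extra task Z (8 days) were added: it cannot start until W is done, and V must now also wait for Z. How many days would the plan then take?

Originally the plan takes 18 days.
With Z inserted, V now waits for max(F, X, W, Z).
New critical path: X→W→Z→V = 3+8+8+5 = 24 ⇒ 24 days.

24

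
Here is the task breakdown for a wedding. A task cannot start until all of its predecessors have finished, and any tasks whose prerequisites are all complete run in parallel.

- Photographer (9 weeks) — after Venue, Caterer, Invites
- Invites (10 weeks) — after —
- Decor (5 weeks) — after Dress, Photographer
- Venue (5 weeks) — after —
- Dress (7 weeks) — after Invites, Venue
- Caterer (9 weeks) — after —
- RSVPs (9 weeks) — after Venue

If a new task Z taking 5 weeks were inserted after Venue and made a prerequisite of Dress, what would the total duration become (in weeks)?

Originally the job takes 24 weeks.
With Z inserted, Dress now waits for max(Invites, Venue, Z).
New critical path: Invites→Photographer→Decor = 10+9+5 = 24 ⇒ 24 weeks.

24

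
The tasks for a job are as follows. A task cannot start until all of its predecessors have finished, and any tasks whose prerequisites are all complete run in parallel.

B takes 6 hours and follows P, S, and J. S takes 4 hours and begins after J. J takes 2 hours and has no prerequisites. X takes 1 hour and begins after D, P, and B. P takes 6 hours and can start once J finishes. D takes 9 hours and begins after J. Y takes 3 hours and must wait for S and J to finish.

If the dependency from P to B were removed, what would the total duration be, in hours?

Before: longest chain J→P→B→X = 2+6+6+1 = 15, finish 15.
Without P→B, B's earliest start moves from 8 to 6.
The longest chain is now J→S→B→X = 2+4+6+1 = 13, so the project takes 13 hours.

13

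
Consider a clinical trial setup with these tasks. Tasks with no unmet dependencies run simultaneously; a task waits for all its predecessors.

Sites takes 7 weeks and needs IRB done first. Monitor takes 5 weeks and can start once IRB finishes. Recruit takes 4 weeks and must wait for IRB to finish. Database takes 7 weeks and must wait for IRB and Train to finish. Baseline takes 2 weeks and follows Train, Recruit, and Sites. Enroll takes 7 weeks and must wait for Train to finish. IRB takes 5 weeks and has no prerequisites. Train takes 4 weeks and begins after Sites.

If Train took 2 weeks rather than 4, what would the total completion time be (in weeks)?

Critical path before the change: IRB→Sites→Train→Enroll = 5+7+4+7 = 23 giving 23 weeks.
Train lies on that path, so at 2 weeks the path becomes 21 weeks.
That remains the longest chain; total 21 weeks.

21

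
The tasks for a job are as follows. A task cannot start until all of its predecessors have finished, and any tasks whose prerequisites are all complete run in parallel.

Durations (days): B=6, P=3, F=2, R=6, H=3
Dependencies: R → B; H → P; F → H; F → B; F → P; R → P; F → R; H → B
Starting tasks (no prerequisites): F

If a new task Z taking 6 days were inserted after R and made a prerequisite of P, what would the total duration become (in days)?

17

Originally the schedule takes 14 days.
With Z inserted, P now waits for max(R, H, F, Z).
New critical path: F→R→Z→P = 2+6+6+3 = 17 ⇒ 17 days.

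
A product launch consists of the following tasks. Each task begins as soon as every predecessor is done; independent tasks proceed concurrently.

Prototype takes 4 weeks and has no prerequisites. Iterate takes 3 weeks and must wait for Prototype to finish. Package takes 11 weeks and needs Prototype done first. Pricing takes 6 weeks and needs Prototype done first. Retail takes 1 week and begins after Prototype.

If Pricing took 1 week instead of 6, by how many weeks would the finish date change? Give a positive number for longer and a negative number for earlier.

0

Critical path before the change: Prototype→Package = 4+11 = 15 giving 15 weeks.
Pricing has 5 weeks of float (longest path through it is 10).
The critical path is still Prototype→Package; finish is now 15 weeks.
Change in finish: 15 − 15 = +0 weeks.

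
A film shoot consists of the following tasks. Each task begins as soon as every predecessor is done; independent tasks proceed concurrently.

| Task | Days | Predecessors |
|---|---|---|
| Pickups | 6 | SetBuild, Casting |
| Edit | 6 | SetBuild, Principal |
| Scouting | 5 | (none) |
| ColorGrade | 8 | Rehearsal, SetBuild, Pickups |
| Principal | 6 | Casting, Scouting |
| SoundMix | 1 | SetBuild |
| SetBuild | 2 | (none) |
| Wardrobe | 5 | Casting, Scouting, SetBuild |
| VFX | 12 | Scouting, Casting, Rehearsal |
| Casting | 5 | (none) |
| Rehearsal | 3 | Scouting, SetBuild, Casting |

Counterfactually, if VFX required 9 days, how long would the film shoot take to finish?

19

The binding path is Casting→Rehearsal→VFX = 5+3+12 = 20; finish at 20 days.
VFX is on the critical path; changing it to 9 makes that path 17 days.
The binding chain switches to Casting→Pickups→ColorGrade = 5+6+8 = 19; finish 19 days.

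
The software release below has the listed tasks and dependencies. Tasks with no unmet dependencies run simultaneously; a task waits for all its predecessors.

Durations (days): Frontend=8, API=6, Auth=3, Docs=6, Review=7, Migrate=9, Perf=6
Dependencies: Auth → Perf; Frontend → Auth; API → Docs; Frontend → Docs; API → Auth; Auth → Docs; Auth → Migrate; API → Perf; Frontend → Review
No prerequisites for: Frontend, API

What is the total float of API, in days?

Frontend→Auth→Migrate = 8+3+9 = 20 sets the makespan at 20 days.
Longest path through API: 18 days (earliest finish 6, latest finish 8).
Slack of API = 2 − 0 = 2 days.

2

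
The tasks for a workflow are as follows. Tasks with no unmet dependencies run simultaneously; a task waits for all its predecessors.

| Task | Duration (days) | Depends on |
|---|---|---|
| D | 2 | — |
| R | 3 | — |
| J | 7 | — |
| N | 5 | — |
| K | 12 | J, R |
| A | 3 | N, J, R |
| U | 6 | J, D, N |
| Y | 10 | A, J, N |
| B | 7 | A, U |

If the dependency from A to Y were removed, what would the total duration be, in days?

20

With the dependency in place, J→A→Y = 7+3+10 = 20 sets the finish at 20 days.
Without A→Y, Y's earliest start moves from 10 to 7.
The longest chain is now J→U→B = 7+6+7 = 20, so the job takes 20 days.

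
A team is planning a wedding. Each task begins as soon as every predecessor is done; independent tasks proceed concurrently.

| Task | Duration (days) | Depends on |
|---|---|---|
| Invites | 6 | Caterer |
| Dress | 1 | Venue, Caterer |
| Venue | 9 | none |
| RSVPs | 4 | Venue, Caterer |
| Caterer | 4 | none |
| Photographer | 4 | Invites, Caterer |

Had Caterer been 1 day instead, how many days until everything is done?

13

Actual critical path: Caterer→Invites→Photographer = 4+6+4 = 14 ⇒ 14 days.
Caterer is on the critical path; changing it to 1 makes that path 11 days.
Now Venue→RSVPs = 9+4 = 13 is longest, so the finish becomes 13 days.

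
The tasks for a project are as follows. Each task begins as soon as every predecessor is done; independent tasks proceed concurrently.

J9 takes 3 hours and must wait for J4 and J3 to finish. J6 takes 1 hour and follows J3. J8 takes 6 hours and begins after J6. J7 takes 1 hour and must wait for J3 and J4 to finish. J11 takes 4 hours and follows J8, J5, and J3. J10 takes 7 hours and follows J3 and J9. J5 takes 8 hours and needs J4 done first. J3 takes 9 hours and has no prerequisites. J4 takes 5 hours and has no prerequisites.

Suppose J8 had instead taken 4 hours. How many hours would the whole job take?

Critical path before the change: J3→J6→J8→J11 = 9+1+6+4 = 20 giving 20 hours.
J8 lies on that path, so at 4 hours the path becomes 18 hours.
Now J3→J9→J10 = 9+3+7 = 19 is longest, so the finish becomes 19 hours.

19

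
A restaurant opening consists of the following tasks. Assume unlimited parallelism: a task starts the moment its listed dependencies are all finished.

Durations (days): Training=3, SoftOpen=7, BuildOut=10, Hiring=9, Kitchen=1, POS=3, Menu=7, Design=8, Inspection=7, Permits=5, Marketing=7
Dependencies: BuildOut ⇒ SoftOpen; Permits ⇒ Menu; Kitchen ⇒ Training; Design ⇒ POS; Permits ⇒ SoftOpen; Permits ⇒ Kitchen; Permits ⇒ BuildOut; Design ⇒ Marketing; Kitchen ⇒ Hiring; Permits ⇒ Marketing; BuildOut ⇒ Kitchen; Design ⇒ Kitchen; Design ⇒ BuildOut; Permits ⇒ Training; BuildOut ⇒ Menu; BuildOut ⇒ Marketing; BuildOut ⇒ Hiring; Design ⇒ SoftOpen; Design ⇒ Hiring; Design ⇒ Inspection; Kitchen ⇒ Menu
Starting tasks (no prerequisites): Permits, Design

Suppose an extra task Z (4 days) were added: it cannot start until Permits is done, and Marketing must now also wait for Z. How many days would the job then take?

28

Originally the job takes 28 days.
With Z inserted, Marketing now waits for max(Permits, Design, BuildOut, Z).
New critical path: Design→BuildOut→Kitchen→Hiring = 8+10+1+9 = 28 ⇒ 28 days.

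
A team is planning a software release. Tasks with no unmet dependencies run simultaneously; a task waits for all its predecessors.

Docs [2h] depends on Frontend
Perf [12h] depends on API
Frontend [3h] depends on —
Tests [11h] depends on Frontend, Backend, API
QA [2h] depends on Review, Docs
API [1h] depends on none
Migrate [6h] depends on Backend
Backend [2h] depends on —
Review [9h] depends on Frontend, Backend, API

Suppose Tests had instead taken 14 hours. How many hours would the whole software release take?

Actual critical path: Frontend→Tests = 3+11 = 14 ⇒ 14 hours.
Tests is on the critical path; changing it to 14 makes that path 17 hours.
That remains the longest chain; total 17 hours.

17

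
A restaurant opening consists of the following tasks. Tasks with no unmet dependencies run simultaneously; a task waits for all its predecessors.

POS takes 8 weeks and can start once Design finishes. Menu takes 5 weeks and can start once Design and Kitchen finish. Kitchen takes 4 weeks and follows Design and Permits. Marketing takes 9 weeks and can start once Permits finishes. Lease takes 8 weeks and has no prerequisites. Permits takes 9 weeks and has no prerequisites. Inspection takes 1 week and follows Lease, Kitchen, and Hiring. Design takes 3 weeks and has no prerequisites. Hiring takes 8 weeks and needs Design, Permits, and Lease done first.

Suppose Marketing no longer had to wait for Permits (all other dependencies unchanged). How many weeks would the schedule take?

Original critical path: Permits→Kitchen→Menu = 9+4+5 = 18 ⇒ 18 weeks.
Without Permits→Marketing, Marketing's earliest start moves from 9 to 0.
New critical path: Permits→Kitchen→Menu = 9+4+5 = 18 ⇒ 18 weeks.

18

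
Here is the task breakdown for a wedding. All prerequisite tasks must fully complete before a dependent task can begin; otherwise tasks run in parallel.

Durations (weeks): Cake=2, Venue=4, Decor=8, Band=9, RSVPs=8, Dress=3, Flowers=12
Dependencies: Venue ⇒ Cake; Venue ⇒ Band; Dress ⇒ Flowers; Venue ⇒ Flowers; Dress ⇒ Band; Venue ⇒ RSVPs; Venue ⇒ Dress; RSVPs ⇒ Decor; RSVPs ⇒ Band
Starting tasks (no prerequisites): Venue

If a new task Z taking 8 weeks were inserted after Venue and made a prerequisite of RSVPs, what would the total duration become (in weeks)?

29

Originally the plan takes 21 weeks.
With Z inserted, RSVPs now waits for max(Venue, Z).
New critical path: Venue→Z→RSVPs→Band = 4+8+8+9 = 29 ⇒ 29 weeks.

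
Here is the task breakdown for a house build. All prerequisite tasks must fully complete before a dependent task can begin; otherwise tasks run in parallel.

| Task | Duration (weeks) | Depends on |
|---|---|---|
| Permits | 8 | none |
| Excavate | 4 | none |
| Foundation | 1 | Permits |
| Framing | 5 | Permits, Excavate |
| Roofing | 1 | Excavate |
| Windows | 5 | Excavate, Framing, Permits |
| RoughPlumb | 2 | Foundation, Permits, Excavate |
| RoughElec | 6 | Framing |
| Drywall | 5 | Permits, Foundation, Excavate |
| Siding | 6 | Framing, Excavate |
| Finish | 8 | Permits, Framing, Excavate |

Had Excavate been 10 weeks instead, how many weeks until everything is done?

Baseline: Permits→Framing→Finish = 8+5+8 = 21 → 21 weeks.
Excavate has 4 weeks of float (longest path through it is 17).
The binding chain switches to Excavate→Framing→Finish = 10+5+8 = 23; finish 23 weeks.

23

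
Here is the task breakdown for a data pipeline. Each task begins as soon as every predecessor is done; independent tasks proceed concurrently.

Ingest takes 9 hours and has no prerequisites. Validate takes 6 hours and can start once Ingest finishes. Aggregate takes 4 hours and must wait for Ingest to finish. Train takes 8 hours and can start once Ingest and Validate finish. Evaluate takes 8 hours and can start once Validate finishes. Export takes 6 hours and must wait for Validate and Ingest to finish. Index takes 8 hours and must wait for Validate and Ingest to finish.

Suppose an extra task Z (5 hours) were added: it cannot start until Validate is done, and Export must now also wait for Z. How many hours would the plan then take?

Originally the plan takes 23 hours.
With Z inserted, Export now waits for max(Validate, Ingest, Z).
New critical path: Ingest→Validate→Z→Export = 9+6+5+6 = 26 ⇒ 26 hours.

26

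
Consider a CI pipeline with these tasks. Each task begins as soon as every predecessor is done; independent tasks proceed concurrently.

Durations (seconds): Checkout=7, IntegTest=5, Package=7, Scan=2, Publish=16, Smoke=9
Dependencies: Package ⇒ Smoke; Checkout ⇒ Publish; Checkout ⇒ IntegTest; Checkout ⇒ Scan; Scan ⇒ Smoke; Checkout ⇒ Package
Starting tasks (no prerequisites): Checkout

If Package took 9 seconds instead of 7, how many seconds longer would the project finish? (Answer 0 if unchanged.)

2

As given, the longest chain is Checkout→Package→Smoke = 7+7+9 = 23, so the finish is 23 seconds.
Package lies on that path, so at 9 seconds the path becomes 25 seconds.
The critical path is still Checkout→Package→Smoke; finish is now 25 seconds.
Change in finish: 25 − 23 = +2 seconds.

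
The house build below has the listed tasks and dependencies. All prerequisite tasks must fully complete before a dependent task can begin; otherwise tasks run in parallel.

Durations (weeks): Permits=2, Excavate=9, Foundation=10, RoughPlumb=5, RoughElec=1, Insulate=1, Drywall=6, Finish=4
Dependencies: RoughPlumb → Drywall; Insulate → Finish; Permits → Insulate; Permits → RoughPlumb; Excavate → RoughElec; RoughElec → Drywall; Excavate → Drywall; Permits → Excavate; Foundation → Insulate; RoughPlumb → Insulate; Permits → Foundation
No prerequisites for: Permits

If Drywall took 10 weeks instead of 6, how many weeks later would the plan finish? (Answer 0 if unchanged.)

4

Actual critical path: Permits→Excavate→RoughElec→Drywall = 2+9+1+6 = 18 ⇒ 18 weeks.
Since Drywall is critical, the +4 change carries straight to that chain (now 22 weeks).
No other chain overtakes it, so the finish is 22 weeks.
Change in finish: 22 − 18 = +4 weeks.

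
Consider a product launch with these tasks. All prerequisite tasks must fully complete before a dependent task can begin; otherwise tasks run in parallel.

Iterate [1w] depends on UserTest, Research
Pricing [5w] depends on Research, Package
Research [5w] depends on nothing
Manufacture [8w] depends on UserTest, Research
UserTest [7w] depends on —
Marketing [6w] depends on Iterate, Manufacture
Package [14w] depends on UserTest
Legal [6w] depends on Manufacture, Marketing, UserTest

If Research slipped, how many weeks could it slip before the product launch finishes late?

2

The longest chain is UserTest→Manufacture→Marketing→Legal = 7+8+6+6 = 27; overall finish 27 weeks.
The longest chain containing Research totals 25 weeks.
Slack of Research = 2 − 0 = 2 weeks.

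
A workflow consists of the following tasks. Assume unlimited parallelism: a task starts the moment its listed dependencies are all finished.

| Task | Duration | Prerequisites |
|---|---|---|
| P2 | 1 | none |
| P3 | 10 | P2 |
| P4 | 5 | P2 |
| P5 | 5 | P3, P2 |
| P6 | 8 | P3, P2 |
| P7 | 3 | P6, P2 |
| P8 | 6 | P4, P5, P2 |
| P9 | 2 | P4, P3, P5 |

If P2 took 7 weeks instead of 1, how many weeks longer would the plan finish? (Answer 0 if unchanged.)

Baseline: P2→P3→P5→P8 = 1+10+5+6 = 22 → 22 weeks.
P2 is on the critical path; changing it to 7 makes that path 28 weeks.
No other chain overtakes it, so the finish is 28 weeks.
Change in finish: 28 − 22 = +6 weeks.

6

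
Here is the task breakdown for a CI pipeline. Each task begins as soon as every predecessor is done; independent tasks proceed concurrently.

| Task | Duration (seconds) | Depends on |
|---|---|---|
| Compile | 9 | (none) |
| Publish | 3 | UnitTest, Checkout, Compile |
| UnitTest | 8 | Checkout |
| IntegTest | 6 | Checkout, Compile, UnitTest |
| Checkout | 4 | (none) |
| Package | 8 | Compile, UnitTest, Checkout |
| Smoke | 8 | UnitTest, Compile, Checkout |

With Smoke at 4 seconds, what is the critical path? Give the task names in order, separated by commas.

Checkout, UnitTest, Package

The binding path is Checkout→UnitTest→Smoke = 4+8+8 = 20; finish at 20 seconds.
Since Smoke is critical, the -4 change carries straight to that chain (now 16 seconds).
Now Checkout→UnitTest→Package = 4+8+8 = 20 is longest, so the finish becomes 20 seconds.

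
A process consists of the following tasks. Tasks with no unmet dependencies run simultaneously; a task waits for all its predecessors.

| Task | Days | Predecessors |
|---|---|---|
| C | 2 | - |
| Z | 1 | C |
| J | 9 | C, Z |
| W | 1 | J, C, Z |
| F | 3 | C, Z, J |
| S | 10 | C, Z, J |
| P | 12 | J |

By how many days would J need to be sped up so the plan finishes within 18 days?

6

Current finish: 24 days; target: 18.
J is on every critical path, so each day cut from J cuts the finish by one (this holds down to a finish of 16).
Need 24 − 18 = 6 days off J → J becomes 3 days, finish becomes 18.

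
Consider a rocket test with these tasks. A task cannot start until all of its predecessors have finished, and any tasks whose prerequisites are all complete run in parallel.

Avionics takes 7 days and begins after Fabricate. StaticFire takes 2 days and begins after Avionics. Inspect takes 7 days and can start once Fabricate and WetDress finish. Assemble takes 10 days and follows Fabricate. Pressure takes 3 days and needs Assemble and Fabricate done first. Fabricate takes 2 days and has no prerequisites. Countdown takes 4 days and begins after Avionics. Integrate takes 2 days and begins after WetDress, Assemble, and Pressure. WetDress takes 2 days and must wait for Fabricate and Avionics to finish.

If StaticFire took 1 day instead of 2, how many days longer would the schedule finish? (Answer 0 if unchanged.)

0

Baseline: Fabricate→Avionics→WetDress→Inspect = 2+7+2+7 = 18 → 18 days.
The longest path through StaticFire is only 11 days, so StaticFire has float 7.
That remains the longest chain; total 18 days.
Change in finish: 18 − 18 = +0 days.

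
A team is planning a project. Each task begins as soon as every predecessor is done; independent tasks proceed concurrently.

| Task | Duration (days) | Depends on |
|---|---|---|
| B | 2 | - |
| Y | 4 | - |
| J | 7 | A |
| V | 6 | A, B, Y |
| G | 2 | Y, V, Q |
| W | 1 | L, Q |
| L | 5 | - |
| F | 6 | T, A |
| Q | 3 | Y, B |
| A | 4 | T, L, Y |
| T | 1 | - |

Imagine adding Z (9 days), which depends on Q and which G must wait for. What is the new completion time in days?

18

Originally the project takes 17 days.
With Z inserted, G now waits for max(Y, V, Q, Z).
New critical path: Y→Q→Z→G = 4+3+9+2 = 18 ⇒ 18 days.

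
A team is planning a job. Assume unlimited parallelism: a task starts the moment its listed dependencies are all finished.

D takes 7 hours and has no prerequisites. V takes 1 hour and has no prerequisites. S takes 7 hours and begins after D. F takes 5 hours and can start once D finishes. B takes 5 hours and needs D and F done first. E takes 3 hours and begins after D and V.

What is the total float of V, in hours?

D→F→B = 7+5+5 = 17 sets the makespan at 17 hours.
Longest path through V: 4 hours (earliest finish 1, latest finish 14).
Slack of V = 13 − 0 = 13 hours.

13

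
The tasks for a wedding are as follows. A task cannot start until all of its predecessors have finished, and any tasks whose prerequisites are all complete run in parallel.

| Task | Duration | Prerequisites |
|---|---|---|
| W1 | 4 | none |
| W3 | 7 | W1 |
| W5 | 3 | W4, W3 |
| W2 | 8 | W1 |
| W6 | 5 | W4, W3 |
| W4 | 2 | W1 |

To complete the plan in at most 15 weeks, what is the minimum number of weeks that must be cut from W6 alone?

Current finish: 16 weeks; target: 15.
W6 is on every critical path, so each week cut from W6 cuts the finish by one (this holds down to a finish of 14).
Need 16 − 15 = 1 week off W6 → W6 becomes 4 weeks, finish becomes 15.

1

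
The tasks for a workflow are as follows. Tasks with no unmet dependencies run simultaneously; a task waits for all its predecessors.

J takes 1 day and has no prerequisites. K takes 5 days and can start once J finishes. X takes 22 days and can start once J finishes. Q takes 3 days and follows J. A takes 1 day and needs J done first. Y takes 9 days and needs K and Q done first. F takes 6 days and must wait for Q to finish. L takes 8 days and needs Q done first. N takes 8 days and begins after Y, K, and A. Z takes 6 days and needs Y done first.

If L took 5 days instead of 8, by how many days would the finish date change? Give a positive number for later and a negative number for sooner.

0

Baseline: J→K→Y→N = 1+5+9+8 = 23 → 23 days.
The longest path through L is only 12 days, so L has float 11.
The critical path is still J→K→Y→N; finish is now 23 days.
Change in finish: 23 − 23 = +0 days.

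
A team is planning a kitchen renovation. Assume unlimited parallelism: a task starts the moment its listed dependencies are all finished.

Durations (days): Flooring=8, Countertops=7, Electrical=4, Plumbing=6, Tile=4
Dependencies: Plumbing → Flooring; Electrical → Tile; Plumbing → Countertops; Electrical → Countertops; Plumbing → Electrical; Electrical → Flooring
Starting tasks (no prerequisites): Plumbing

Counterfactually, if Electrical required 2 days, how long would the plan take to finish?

16

As given, the longest chain is Plumbing→Electrical→Flooring = 6+4+8 = 18, so the finish is 18 days.
Electrical is on the critical path; changing it to 2 makes that path 16 days.
No other chain overtakes it, so the finish is 16 days.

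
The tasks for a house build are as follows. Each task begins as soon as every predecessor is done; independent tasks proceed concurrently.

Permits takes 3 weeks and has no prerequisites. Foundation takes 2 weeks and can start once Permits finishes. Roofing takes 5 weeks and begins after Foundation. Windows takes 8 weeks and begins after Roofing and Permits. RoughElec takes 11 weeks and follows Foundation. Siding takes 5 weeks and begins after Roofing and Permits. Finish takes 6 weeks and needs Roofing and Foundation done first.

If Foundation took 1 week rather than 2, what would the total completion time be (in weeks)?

17

Baseline: Permits→Foundation→Roofing→Windows = 3+2+5+8 = 18 → 18 weeks.
Since Foundation is critical, the -1 change carries straight to that chain (now 17 weeks).
No other chain overtakes it, so the finish is 17 weeks.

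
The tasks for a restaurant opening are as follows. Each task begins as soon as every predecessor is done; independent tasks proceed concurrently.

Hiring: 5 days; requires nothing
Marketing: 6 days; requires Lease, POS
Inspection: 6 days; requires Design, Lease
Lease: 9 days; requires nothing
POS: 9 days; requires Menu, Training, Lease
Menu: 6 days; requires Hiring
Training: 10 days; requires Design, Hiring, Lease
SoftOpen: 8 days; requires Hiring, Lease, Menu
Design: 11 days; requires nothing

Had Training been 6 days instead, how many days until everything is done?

Critical path before the change: Design→Training→POS→Marketing = 11+10+9+6 = 36 giving 36 days.
Training lies on that path, so at 6 days the path becomes 32 days.
That remains the longest chain; total 32 days.

32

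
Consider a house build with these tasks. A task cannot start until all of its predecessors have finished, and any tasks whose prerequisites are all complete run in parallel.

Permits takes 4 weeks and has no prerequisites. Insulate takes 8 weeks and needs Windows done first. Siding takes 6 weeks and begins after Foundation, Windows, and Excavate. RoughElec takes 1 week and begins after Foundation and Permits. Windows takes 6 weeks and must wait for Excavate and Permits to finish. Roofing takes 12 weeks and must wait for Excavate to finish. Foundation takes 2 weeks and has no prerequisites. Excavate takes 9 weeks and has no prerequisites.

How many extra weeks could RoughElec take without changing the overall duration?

18

The longest chain is Excavate→Windows→Insulate = 9+6+8 = 23; overall finish 23 weeks.
RoughElec finishes as early as 5 and must finish by 23.
Float = 23 − 5 = 18.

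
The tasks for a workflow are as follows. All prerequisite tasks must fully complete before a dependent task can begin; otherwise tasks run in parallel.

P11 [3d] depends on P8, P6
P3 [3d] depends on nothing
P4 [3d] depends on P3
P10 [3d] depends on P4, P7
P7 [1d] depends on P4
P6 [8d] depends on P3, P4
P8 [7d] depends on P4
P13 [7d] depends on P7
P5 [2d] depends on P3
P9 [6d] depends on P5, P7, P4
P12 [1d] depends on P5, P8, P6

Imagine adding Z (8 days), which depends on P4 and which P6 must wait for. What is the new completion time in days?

Originally the workflow takes 17 days.
With Z inserted, P6 now waits for max(P3, P4, Z).
New critical path: P3→P4→Z→P6→P11 = 3+3+8+8+3 = 25 ⇒ 25 days.

25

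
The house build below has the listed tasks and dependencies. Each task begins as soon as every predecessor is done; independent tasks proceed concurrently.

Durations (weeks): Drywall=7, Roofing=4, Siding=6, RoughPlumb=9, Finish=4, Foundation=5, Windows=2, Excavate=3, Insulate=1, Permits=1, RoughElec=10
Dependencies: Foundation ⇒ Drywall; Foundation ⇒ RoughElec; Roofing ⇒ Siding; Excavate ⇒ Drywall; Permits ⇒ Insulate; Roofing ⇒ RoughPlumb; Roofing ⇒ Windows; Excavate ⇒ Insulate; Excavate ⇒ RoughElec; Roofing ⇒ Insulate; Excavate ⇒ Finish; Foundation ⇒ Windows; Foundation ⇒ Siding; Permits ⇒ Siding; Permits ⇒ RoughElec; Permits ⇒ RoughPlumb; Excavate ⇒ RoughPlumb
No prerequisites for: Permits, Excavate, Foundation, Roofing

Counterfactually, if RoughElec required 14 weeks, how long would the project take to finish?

19

Baseline: Foundation→RoughElec = 5+10 = 15 → 15 weeks.
RoughElec lies on that path, so at 14 weeks the path becomes 19 weeks.
That remains the longest chain; total 19 weeks.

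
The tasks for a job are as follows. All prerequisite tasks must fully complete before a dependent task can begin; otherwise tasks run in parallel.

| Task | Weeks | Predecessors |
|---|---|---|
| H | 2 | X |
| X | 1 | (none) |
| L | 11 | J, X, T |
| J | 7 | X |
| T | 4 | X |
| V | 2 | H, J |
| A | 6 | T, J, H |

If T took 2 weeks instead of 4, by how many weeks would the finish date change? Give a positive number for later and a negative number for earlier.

The binding path is X→J→L = 1+7+11 = 19; finish at 19 weeks.
The longest path through T is only 16 weeks, so T has float 3.
No other chain overtakes it, so the finish is 19 weeks.
Change in finish: 19 − 19 = +0 weeks.

0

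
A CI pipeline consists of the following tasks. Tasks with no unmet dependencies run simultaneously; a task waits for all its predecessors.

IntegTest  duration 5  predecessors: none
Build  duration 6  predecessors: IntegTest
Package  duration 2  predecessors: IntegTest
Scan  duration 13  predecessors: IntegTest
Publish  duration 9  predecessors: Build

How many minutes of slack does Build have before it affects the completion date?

0

IntegTest→Build→Publish = 5+6+9 = 20 sets the makespan at 20 minutes.
Longest path through Build: 20 minutes (earliest finish 11, latest finish 11).
Slack of Build = 5 − 5 = 0 minutes.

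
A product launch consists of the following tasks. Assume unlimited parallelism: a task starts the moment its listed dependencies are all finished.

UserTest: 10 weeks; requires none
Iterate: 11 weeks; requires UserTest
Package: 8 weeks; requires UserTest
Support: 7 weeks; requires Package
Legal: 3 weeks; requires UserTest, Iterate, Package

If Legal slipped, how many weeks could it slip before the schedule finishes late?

1

The longest chain is UserTest→Package→Support = 10+8+7 = 25; overall finish 25 weeks.
Legal finishes as early as 24 and must finish by 25.
Float = 25 − 24 = 1.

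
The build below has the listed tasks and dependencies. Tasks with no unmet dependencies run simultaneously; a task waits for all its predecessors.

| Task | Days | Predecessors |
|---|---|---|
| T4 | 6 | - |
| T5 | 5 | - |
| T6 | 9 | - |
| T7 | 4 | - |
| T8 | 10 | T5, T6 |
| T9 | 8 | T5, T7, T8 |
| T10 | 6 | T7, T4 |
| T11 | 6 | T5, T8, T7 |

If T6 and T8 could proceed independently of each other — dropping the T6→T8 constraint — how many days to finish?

23

Original critical path: T6→T8→T9 = 9+10+8 = 27 ⇒ 27 days.
Without T6→T8, T8's earliest start moves from 9 to 5.
After: T5→T8→T9 = 5+10+8 = 23 → 23 days.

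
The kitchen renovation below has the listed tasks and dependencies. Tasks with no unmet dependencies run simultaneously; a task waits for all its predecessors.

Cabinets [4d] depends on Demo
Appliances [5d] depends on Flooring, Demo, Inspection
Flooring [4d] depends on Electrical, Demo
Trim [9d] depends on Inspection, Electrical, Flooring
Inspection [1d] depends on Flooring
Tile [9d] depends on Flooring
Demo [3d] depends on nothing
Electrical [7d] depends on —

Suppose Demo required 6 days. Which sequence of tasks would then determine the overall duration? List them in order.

Baseline: Electrical→Flooring→Inspection→Trim = 7+4+1+9 = 21 → 21 days.
Demo is off the critical path — its longest chain is 17 days, giving 4 of slack.
That remains the longest chain; total 21 days.

Electrical, Flooring, Inspection, Trim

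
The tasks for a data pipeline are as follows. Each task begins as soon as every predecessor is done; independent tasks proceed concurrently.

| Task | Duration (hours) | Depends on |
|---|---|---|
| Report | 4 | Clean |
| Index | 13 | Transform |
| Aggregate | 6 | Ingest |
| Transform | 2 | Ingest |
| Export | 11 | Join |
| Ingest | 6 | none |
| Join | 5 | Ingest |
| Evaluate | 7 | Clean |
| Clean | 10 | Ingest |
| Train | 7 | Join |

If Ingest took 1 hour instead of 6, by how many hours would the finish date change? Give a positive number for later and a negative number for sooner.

-5

Actual critical path: Ingest→Clean→Evaluate = 6+10+7 = 23 ⇒ 23 hours.
Ingest is on the critical path; changing it to 1 makes that path 18 hours.
No other chain overtakes it, so the finish is 18 hours.
Change in finish: 18 − 23 = -5 hours.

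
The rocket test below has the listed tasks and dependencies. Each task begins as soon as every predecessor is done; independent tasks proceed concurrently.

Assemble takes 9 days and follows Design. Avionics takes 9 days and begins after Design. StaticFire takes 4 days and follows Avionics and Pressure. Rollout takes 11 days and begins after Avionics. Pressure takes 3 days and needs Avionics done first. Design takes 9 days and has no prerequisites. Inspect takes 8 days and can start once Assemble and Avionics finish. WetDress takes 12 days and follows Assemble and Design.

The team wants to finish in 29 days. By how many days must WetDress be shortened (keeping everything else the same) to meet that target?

1

Current finish: 30 days; target: 29.
WetDress is on every critical path, so each day cut from WetDress cuts the finish by one (this holds down to a finish of 29).
Need 30 − 29 = 1 day off WetDress → WetDress becomes 11 days, finish becomes 29.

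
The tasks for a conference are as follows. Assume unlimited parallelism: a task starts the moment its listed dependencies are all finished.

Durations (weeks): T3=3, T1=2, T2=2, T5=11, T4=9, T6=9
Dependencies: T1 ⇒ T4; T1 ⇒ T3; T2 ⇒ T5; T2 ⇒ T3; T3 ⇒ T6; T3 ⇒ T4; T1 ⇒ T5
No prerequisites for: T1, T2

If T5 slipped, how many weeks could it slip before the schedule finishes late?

1

T1→T3→T4 = 2+3+9 = 14 sets the makespan at 14 weeks.
Longest path through T5: 13 weeks (earliest finish 13, latest finish 14).
Float = 14 − 13 = 1.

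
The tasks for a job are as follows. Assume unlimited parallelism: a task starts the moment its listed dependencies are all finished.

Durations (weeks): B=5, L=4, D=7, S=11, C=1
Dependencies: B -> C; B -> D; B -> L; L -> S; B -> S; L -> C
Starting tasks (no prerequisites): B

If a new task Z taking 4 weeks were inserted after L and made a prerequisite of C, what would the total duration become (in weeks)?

20

Originally the schedule takes 20 weeks.
With Z inserted, C now waits for max(L, B, Z).
New critical path: B→L→S = 5+4+11 = 20 ⇒ 20 weeks.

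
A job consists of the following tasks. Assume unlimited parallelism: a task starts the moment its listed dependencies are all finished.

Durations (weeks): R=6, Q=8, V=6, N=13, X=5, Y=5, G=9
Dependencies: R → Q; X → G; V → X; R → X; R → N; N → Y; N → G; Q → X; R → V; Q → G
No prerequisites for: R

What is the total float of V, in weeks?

2

R→Q→X→G = 6+8+5+9 = 28 sets the makespan at 28 weeks.
The longest chain containing V totals 26 weeks.
So V can slip 14 − 12 = 2 weeks.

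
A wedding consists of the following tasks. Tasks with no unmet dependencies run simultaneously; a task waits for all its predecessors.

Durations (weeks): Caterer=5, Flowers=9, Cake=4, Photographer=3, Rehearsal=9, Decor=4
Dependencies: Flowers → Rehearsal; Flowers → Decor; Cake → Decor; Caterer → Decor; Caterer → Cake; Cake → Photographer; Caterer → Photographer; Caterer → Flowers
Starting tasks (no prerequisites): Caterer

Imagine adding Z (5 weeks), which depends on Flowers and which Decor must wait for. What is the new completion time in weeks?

Originally the job takes 23 weeks.
With Z inserted, Decor now waits for max(Caterer, Cake, Flowers, Z).
New critical path: Caterer→Flowers→Z→Decor = 5+9+5+4 = 23 ⇒ 23 weeks.

23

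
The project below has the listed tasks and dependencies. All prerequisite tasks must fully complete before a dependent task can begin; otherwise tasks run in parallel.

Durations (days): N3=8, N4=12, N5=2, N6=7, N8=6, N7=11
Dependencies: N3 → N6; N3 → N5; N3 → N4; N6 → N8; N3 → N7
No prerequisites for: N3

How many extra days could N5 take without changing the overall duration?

N3→N6→N8 = 8+7+6 = 21 sets the makespan at 21 days.
N5 finishes as early as 10 and must finish by 21.
Float = 21 − 10 = 11.

11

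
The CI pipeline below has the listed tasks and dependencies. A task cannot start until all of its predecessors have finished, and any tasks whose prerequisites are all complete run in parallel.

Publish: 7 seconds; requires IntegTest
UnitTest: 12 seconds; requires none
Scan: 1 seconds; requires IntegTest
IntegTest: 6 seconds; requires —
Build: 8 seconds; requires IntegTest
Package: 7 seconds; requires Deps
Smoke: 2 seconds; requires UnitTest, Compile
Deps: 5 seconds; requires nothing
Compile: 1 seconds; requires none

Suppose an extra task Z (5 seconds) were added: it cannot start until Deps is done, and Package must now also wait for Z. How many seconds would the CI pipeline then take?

17

Originally the CI pipeline takes 14 seconds.
With Z inserted, Package now waits for max(Deps, Z).
New critical path: Deps→Z→Package = 5+5+7 = 17 ⇒ 17 seconds.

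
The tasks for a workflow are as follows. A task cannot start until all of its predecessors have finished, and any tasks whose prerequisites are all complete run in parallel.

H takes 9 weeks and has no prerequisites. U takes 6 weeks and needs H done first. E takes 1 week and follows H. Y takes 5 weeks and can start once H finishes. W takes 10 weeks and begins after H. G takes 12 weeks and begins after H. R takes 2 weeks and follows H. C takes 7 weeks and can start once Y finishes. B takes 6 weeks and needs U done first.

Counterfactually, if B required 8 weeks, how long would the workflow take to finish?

23

As given, the longest chain is H→U→B = 9+6+6 = 21, so the finish is 21 weeks.
B lies on that path, so at 8 weeks the path becomes 23 weeks.
That remains the longest chain; total 23 weeks.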